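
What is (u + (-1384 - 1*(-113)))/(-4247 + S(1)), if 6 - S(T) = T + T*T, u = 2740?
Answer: -1469/4243 ≈ -0.34622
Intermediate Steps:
S(T) = 6 - T - T² (S(T) = 6 - (T + T*T) = 6 - (T + T²) = 6 + (-T - T²) = 6 - T - T²)
(u + (-1384 - 1*(-113)))/(-4247 + S(1)) = (2740 + (-1384 - 1*(-113)))/(-4247 + (6 - 1*1 - 1*1²)) = (2740 + (-1384 + 113))/(-4247 + (6 - 1 - 1*1)) = (2740 - 1271)/(-4247 + (6 - 1 - 1)) = 1469/(-4247 + 4) = 1469/(-4243) = 1469*(-1/4243) = -1469/4243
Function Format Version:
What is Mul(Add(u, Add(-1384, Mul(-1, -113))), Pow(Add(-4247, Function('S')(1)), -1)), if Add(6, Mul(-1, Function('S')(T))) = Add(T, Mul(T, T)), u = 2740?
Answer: Rational(-1469, 4243) ≈ -0.34622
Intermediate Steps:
Function('S')(T) = Add(6, Mul(-1, T), Mul(-1, Pow(T, 2))) (Function('S')(T) = Add(6, Mul(-1, Add(T, Mul(T, T)))) = Add(6, Mul(-1, Add(T, Pow(T, 2)))) = Add(6, Add(Mul(-1, T), Mul(-1, Pow(T, 2)))) = Add(6, Mul(-1, T), Mul(-1, Pow(T, 2))))
Mul(Add(u, Add(-1384, Mul(-1, -113))), Pow(Add(-4247, Function('S')(1)), -1)) = Mul(Add(2740, Add(-1384, Mul(-1, -113))), Pow(Add(-4247, Add(6, Mul(-1, 1), Mul(-1, Pow(1, 2)))), -1)) = Mul(Add(2740, Add(-1384, 113)), Pow(Add(-4247, Add(6, -1, Mul(-1, 1))), -1)) = Mul(Add(2740, -1271), Pow(Add(-4247, Add(6, -1, -1)), -1)) = Mul(1469, Pow(Add(-4247, 4), -1)) = Mul(1469, Pow(-4243, -1)) = Mul(1469, Rational(-1, 4243)) = Rational(-1469, 4243)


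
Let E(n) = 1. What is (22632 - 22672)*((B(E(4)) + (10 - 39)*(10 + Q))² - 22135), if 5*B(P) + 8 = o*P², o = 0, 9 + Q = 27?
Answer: -127961992/5 ≈ -2.5592e+7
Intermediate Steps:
Q = 18 (Q = -9 + 27 = 18)
B(P) = -8/5 (B(P) = -8/5 + (0*P²)/5 = -8/5 + (⅕)*0 = -8/5 + 0 = -8/5)
(22632 - 22672)*((B(E(4)) + (10 - 39)*(10 + Q))² - 22135) = (22632 - 22672)*((-8/5 + (10 - 39)*(10 + 18))² - 22135) = -40*((-8/5 - 29*28)² - 22135) = -40*((-8/5 - 812)² - 22135) = -40*((-4068/5)² - 22135) = -40*(16548624/25 - 22135) = -40*15995249/25 = -127961992/5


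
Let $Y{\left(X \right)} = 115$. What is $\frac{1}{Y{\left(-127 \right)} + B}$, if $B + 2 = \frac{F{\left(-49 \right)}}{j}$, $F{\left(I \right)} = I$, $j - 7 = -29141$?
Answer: $\frac{4162}{470313} \approx 0.0088494$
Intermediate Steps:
$j = -29134$ ($j = 7 - 29141 = -29134$)
$B = - \frac{8317}{4162}$ ($B = -2 - \frac{49}{-29134} = -2 - - \frac{7}{4162} = -2 + \frac{7}{4162} = - \frac{8317}{4162} \approx -1.9983$)
$\frac{1}{Y{\left(-127 \right)} + B} = \frac{1}{115 - \frac{8317}{4162}} = \frac{1}{\frac{470313}{4162}} = \frac{4162}{470313}$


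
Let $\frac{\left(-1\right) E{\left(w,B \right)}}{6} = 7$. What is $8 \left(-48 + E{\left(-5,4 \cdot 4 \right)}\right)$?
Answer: $-720$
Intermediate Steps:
$E{\left(w,B \right)} = -42$ ($E{\left(w,B \right)} = \left(-6\right) 7 = -42$)
$8 \left(-48 + E{\left(-5,4 \cdot 4 \right)}\right) = 8 \left(-48 - 42\right) = 8 \left(-90\right) = -720$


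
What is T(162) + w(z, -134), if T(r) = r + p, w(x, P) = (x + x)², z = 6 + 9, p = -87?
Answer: 975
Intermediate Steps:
z = 15
w(x, P) = 4*x² (w(x, P) = (2*x)² = 4*x²)
T(r) = -87 + r (T(r) = r - 87 = -87 + r)
T(162) + w(z, -134) = (-87 + 162) + 4*15² = 75 + 4*225 = 75 + 900 = 975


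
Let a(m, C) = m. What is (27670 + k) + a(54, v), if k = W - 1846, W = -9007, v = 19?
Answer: 16871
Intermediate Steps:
k = -10853 (k = -9007 - 1846 = -10853)
(27670 + k) + a(54, v) = (27670 - 10853) + 54 = 16817 + 54 = 16871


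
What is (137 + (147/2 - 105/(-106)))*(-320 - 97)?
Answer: -4674153/53 ≈ -88192.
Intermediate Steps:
(137 + (147/2 - 105/(-106)))*(-320 - 97) = (137 + (147*(½) - 105*(-1/106)))*(-417) = (137 + (147/2 + 105/106))*(-417) = (137 + 3948/53)*(-417) = (11209/53)*(-417) = -4674153/53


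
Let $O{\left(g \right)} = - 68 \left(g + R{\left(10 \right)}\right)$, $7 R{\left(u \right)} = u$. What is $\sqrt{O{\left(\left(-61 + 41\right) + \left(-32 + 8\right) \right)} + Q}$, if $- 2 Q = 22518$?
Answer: $\frac{i \sqrt{409843}}{7} \approx 91.456 i$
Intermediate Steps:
$R{\left(u \right)} = \frac{u}{7}$
$Q = -11259$ ($Q = \left(- \frac{1}{2}\right) 22518 = -11259$)
$O{\left(g \right)} = - \frac{680}{7} - 68 g$ ($O{\left(g \right)} = - 68 \left(g + \frac{1}{7} \cdot 10\right) = - 68 \left(g + \frac{10}{7}\right) = - 68 \left(\frac{10}{7} + g\right) = - \frac{680}{7} - 68 g$)
$\sqrt{O{\left(\left(-61 + 41\right) + \left(-32 + 8\right) \right)} + Q} = \sqrt{\left(- \frac{680}{7} - 68 \left(\left(-61 + 41\right) + \left(-32 + 8\right)\right)\right) - 11259} = \sqrt{\left(- \frac{680}{7} - 68 \left(-20 - 24\right)\right) - 11259} = \sqrt{\left(- \frac{680}{7} - -2992\right) - 11259} = \sqrt{\left(- \frac{680}{7} + 2992\right) - 11259} = \sqrt{\frac{20264}{7} - 11259} = \sqrt{- \frac{58549}{7}} = \frac{i \sqrt{409843}}{7}$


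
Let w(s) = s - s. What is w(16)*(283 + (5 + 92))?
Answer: 0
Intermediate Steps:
w(s) = 0
w(16)*(283 + (5 + 92)) = 0*(283 + (5 + 92)) = 0*(283 + 97) = 0*380 = 0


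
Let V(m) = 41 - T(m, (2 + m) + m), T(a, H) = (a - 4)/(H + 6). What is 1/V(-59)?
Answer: 110/4447 ≈ 0.024736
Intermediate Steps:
T(a, H) = (-4 + a)/(6 + H)
V(m) = 41 - (-4 + m)/(8 + 2*m) (V(m) = 41 - (-4 + m)/(6 + ((2 + m) + m)) = 41 - (-4 + m)/(6 + (2 + 2*m)) = 41 - (-4 + m)/(8 + 2*m))
1/V(-59) = 1/((332 + 81*(-59))/(2*(4 - 59))) = 1/((1/2)*(332 - 4779)/(-55)) = 1/((1/2)*(-1/55)*(-4447)) = 1/(4447/110) = 110/4447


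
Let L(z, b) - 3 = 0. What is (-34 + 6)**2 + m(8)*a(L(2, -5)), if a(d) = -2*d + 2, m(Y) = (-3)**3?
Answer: 892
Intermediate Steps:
L(z, b) = 3 (L(z, b) = 3 + 0 = 3)
m(Y) = -27
a(d) = 2 - 2*d
(-34 + 6)**2 + m(8)*a(L(2, -5)) = (-34 + 6)**2 - 27*(2 - 2*3) = (-28)**2 - 27*(2 - 6) = 784 - 27*(-4) = 784 + 108 = 892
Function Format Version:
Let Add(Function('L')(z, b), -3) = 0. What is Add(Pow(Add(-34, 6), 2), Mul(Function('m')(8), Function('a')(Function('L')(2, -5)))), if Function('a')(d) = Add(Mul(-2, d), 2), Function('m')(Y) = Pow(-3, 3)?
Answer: 892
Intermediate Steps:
Function('L')(z, b) = 3 (Function('L')(z, b) = Add(3, 0) = 3)
Function('m')(Y) = -27
Function('a')(d) = Add(2, Mul(-2, d))
Add(Pow(Add(-34, 6), 2), Mul(Function('m')(8), Function('a')(Function('L')(2, -5)))) = Add(Pow(Add(-34, 6), 2), Mul(-27, Add(2, Mul(-2, 3)))) = Add(Pow(-28, 2), Mul(-27, Add(2, -6))) = Add(784, Mul(-27, -4)) = Add(784, 108) = 892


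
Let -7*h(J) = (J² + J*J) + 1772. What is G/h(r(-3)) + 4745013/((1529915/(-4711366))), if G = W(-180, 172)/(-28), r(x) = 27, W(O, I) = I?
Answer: -849508730100847/58136770 ≈ -1.4612e+7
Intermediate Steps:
h(J) = -1772/7 - 2*J²/7 (h(J) = -((J² + J*J) + 1772)/7 = -((J² + J²) + 1772)/7 = -(2*J² + 1772)/7 = -(1772 + 2*J²)/7 = -1772/7 - 2*J²/7)
G = -43/7 (G = 172/(-28) = -1/28*172 = -43/7 ≈ -6.1429)
G/h(r(-3)) + 4745013/((1529915/(-4711366))) = -43/(7*(-1772/7 - 2/7*27²)) + 4745013/((1529915/(-4711366))) = -43/(7*(-1772/7 - 2/7*729)) + 4745013/((1529915*(-1/4711366))) = -43/(7*(-1772/7 - 1458/7)) + 4745013/(-1529915/4711366) = -43/(7*(-3230/7)) + 4745013*(-4711366/1529915) = -43/7*(-7/3230) - 22355492917758/1529915 = 43/3230 - 22355492917758/1529915 = -849508730100847/58136770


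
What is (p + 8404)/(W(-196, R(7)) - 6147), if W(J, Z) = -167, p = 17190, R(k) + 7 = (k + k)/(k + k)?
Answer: -12797/3157 ≈ -4.0535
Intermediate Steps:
R(k) = -6 (R(k) = -7 + (k + k)/(k + k) = -7 + (2*k)/((2*k)) = -7 + (2*k)*(1/(2*k)) = -7 + 1 = -6)
(p + 8404)/(W(-196, R(7)) - 6147) = (17190 + 8404)/(-167 - 6147) = 25594/(-6314) = 25594*(-1/6314) = -12797/3157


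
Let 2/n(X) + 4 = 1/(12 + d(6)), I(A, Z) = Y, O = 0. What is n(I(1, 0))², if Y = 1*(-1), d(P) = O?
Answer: 576/2209 ≈ 0.26075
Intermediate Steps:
d(P) = 0
Y = -1
I(A, Z) = -1
n(X) = -24/47 (n(X) = 2/(-4 + 1/(12 + 0)) = 2/(-4 + 1/12) = 2/(-47/12) = 2*(-12/47) = -24/47)
n(I(1, 0))² = (-24/47)² = 576/2209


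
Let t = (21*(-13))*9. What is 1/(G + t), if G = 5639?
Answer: 1/3182 ≈ 0.00031427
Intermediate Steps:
t = -2457 (t = -273*9 = -2457)
1/(G + t) = 1/(5639 - 2457) = 1/3182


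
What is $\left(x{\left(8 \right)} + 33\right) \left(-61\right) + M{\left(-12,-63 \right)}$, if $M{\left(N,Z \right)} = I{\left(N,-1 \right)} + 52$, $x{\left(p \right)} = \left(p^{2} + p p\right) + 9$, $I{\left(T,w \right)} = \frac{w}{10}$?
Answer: $- \frac{103181}{10} \approx -10318.0$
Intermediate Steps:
$I{\left(T,w \right)} = \frac{w}{10}$ ($I{\left(T,w \right)} = w \frac{1}{10} = \frac{w}{10}$)
$x{\left(p \right)} = 9 + 2 p^{2}$ ($x{\left(p \right)} = \left(p^{2} + p^{2}\right) + 9 = 2 p^{2} + 9 = 9 + 2 p^{2}$)
$M{\left(N,Z \right)} = \frac{519}{10}$ ($M{\left(N,Z \right)} = \frac{1}{10} \left(-1\right) + 52 = - \frac{1}{10} + 52 = \frac{519}{10}$)
$\left(x{\left(8 \right)} + 33\right) \left(-61\right) + M{\left(-12,-63 \right)} = \left(\left(9 + 2 \cdot 8^{2}\right) + 33\right) \left(-61\right) + \frac{519}{10} = \left(\left(9 + 2 \cdot 64\right) + 33\right) \left(-61\right) + \frac{519}{10} = \left(\left(9 + 128\right) + 33\right) \left(-61\right) + \frac{519}{10} = \left(137 + 33\right) \left(-61\right) + \frac{519}{10} = 170 \left(-61\right) + \frac{519}{10} = -10370 + \frac{519}{10} = - \frac{103181}{10}$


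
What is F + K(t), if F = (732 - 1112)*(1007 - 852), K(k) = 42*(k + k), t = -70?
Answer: -64780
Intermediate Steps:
K(k) = 84*k (K(k) = 42*(2*k) = 84*k)
F = -58900 (F = -380*155 = -58900)
F + K(t) = -58900 + 84*(-70) = -58900 - 5880 = -64780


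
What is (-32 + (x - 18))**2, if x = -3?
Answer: 2809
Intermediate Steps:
(-32 + (x - 18))**2 = (-32 + (-3 - 18))**2 = (-32 - 21)**2 = (-53)**2 = 2809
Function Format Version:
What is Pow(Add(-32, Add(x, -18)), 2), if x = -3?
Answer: 2809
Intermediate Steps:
Pow(Add(-32, Add(x, -18)), 2) = Pow(Add(-32, Add(-3, -18)), 2) = Pow(Add(-32, -21), 2) = Pow(-53, 2) = 2809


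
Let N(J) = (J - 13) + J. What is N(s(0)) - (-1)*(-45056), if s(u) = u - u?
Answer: -45069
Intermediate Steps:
s(u) = 0
N(J) = -13 + 2*J (N(J) = (-13 + J) + J = -13 + 2*J)
N(s(0)) - (-1)*(-45056) = (-13 + 2*0) - (-1)*(-45056) = (-13 + 0) - 1*45056 = -13 - 45056 = -45069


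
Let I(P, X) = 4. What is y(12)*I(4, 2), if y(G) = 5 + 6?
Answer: 44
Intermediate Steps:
y(G) = 11
y(12)*I(4, 2) = 11*4 = 44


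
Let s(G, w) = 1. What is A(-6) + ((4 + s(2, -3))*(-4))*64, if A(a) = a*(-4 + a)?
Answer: -1220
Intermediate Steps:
A(-6) + ((4 + s(2, -3))*(-4))*64 = -6*(-4 - 6) + ((4 + 1)*(-4))*64 = -6*(-10) + (5*(-4))*64 = 60 - 20*64 = 60 - 1280 = -1220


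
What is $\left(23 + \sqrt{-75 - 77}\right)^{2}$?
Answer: $377 + 92 i \sqrt{38} \approx 377.0 + 567.13 i$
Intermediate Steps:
$\left(23 + \sqrt{-75 - 77}\right)^{2} = \left(23 + \sqrt{-152}\right)^{2} = \left(23 + 2 i \sqrt{38}\right)^{2}$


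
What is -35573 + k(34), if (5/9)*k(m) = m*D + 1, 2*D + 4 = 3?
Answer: -178009/5 ≈ -35602.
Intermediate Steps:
D = -½ (D = -2 + (½)*3 = -2 + 3/2 = -½ ≈ -0.50000)
k(m) = 9/5 - 9*m/10 (k(m) = 9*(m*(-½) + 1)/5 = 9*(-m/2 + 1)/5 = 9*(1 - m/2)/5 = 9/5 - 9*m/10)
-35573 + k(34) = -35573 + (9/5 - 9/10*34) = -35573 + (9/5 - 153/5) = -35573 - 144/5 = -178009/5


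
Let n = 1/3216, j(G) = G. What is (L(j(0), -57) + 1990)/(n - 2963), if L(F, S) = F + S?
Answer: -6216528/9529007 ≈ -0.65238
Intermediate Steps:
n = 1/3216 ≈ 0.00031095
(L(j(0), -57) + 1990)/(n - 2963) = ((0 - 57) + 1990)/(1/3216 - 2963) = (-57 + 1990)/(-9529007/3216) = 1933*(-3216/9529007) = -6216528/9529007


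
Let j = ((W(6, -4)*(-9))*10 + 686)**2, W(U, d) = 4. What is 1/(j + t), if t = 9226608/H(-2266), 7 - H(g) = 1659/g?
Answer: 17521/22769555524 ≈ 7.6949e-7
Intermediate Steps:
H(g) = 7 - 1659/g
t = 20907493728/17521 (t = 9226608/(7 - 1659/(-2266)) = 9226608/(7 - 1659*(-1/2266)) = 9226608/(7 + 1659/2266) = 9226608/(17521/2266) = 9226608*(2266/17521) = 20907493728/17521 ≈ 1.1933e+6)
j = 106276 (j = ((4*(-9))*10 + 686)**2 = (-36*10 + 686)**2 = (-360 + 686)**2 = 326**2 = 106276)
1/(j + t) = 1/(106276 + 20907493728/17521) = 1/(22769555524/17521) = 17521/22769555524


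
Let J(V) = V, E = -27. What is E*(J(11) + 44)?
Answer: -1485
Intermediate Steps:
E*(J(11) + 44) = -27*(11 + 44) = -27*55 = -1485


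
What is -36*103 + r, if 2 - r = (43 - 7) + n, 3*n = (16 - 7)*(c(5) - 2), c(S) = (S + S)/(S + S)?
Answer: -3739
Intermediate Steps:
c(S) = 1 (c(S) = (2*S)/((2*S)) = (2*S)*(1/(2*S)) = 1)
n = -3 (n = ((16 - 7)*(1 - 2))/3 = (9*(-1))/3 = (⅓)*(-9) = -3)
r = -31 (r = 2 - ((43 - 7) - 3) = 2 - (36 - 3) = 2 - 1*33 = 2 - 33 = -31)
-36*103 + r = -36*103 - 31 = -3708 - 31 = -3739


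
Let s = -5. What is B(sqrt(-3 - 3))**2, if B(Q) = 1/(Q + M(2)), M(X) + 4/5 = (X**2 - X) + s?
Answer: 25/(19 - 5*I*sqrt(6))**2 ≈ 0.020201 + 0.044558*I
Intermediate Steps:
M(X) = -29/5 + X**2 - X (M(X) = -4/5 + ((X**2 - X) - 5) = -4/5 + (-5 + X**2 - X) = -29/5 + X**2 - X)
B(Q) = 1/(-19/5 + Q) (B(Q) = 1/(Q + (-29/5 + 2**2 - 1*2)) = 1/(Q + (-29/5 + 4 - 2)) = 1/(Q - 19/5) = 1/(-19/5 + Q))
B(sqrt(-3 - 3))**2 = (5/(-19 + 5*sqrt(-3 - 3)))**2 = (5/(-19 + 5*sqrt(-6)))**2 = (5/(-19 + 5*(I*sqrt(6))))**2 = (5/(-19 + 5*I*sqrt(6)))**2 = 25/(-19 + 5*I*sqrt(6))**2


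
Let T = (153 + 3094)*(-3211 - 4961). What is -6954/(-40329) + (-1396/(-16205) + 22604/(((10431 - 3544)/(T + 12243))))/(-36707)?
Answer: 130608765967933124734/55071158020790835 ≈ 2371.6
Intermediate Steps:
T = -26534484 (T = 3247*(-8172) = -26534484)
-6954/(-40329) + (-1396/(-16205) + 22604/(((10431 - 3544)/(T + 12243))))/(-36707) = -6954/(-40329) + (-1396/(-16205) + 22604/(((10431 - 3544)/(-26534484 + 12243))))/(-36707) = -6954*(-1/40329) + (-1396*(-1/16205) + 22604/((6887/(-26522241))))*(-1/36707) = 2318/13443 + (1396/16205 + 22604/((6887*(-1/26522241))))*(-1/36707) = 2318/13443 + (1396/16205 + 22604/(-6887/26522241))*(-1/36707) = 2318/13443 + (1396/16205 + 22604*(-26522241/6887))*(-1/36707) = 2318/13443 + (1396/16205 - 599508735564/6887)*(-1/36707) = 2318/13443 - 9715039050200368/111603835*(-1/36707) = 2318/13443 + 9715039050200368/4096641971345 = 130608765967933124734/55071158020790835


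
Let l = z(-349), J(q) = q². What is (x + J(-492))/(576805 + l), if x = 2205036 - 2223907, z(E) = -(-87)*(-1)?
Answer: 223193/576718 ≈ 0.38701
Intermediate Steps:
z(E) = -87 (z(E) = -1*87 = -87)
l = -87
x = -18871
(x + J(-492))/(576805 + l) = (-18871 + (-492)²)/(576805 - 87) = (-18871 + 242064)/576718 = 223193*(1/576718) = 223193/576718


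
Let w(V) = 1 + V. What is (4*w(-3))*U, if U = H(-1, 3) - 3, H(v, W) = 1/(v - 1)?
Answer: 28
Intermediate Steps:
H(v, W) = 1/(-1 + v)
U = -7/2 (U = 1/(-1 - 1) - 3 = 1/(-2) - 3 = -½ - 3 = -7/2 ≈ -3.5000)
(4*w(-3))*U = (4*(1 - 3))*(-7/2) = (4*(-2))*(-7/2) = -8*(-7/2) = 28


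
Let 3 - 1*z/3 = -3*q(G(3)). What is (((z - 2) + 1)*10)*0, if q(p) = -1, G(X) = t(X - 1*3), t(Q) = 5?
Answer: 0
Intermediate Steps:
G(X) = 5
z = 0 (z = 9 - (-9)*(-1) = 9 - 3*3 = 9 - 9 = 0)
(((z - 2) + 1)*10)*0 = (((0 - 2) + 1)*10)*0 = ((-2 + 1)*10)*0 = -1*10*0 = -10*0 = 0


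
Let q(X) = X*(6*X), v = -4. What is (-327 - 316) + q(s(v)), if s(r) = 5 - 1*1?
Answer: -547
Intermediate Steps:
s(r) = 4 (s(r) = 5 - 1 = 4)
q(X) = 6*X²
(-327 - 316) + q(s(v)) = (-327 - 316) + 6*4² = -643 + 6*16 = -643 + 96 = -547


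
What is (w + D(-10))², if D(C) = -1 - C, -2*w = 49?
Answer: 961/4 ≈ 240.25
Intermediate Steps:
w = -49/2 (w = -½*49 = -49/2 ≈ -24.500)
(w + D(-10))² = (-49/2 + (-1 - 1*(-10)))² = (-49/2 + (-1 + 10))² = (-49/2 + 9)² = (-31/2)² = 961/4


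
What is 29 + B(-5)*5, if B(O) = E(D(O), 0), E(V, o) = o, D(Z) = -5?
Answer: 29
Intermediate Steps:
B(O) = 0
29 + B(-5)*5 = 29 + 0*5 = 29 + 0 = 29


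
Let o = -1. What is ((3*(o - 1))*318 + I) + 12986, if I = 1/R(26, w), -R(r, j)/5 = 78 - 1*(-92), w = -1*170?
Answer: 9416299/850 ≈ 11078.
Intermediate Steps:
w = -170
R(r, j) = -850 (R(r, j) = -5*(78 - 1*(-92)) = -5*(78 + 92) = -5*170 = -850)
I = -1/850 (I = 1/(-850) = -1/850 ≈ -0.0011765)
((3*(o - 1))*318 + I) + 12986 = ((3*(-1 - 1))*318 - 1/850) + 12986 = ((3*(-2))*318 - 1/850) + 12986 = (-6*318 - 1/850) + 12986 = (-1908 - 1/850) + 12986 = -1621801/850 + 12986 = 9416299/850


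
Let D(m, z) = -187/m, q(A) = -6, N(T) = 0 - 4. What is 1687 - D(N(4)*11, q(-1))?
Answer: 6731/4 ≈ 1682.8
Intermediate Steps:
N(T) = -4
1687 - D(N(4)*11, q(-1)) = 1687 - (-187)/((-4*11)) = 1687 - (-187)/(-44) = 1687 - (-187)*(-1)/44 = 1687 - 1*17/4 = 1687 - 17/4 = 6731/4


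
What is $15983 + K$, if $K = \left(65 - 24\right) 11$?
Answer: $16434$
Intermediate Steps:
$K = 451$ ($K = 41 \cdot 11 = 451$)
$15983 + K = 15983 + 451 = 16434$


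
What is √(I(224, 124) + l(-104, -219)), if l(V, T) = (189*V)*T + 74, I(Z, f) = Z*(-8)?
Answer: √4302946 ≈ 2074.4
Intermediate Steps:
I(Z, f) = -8*Z
l(V, T) = 74 + 189*T*V (l(V, T) = 189*T*V + 74 = 74 + 189*T*V)
√(I(224, 124) + l(-104, -219)) = √(-8*224 + (74 + 189*(-219)*(-104))) = √(-1792 + (74 + 4304664)) = √(-1792 + 4304738) = √4302946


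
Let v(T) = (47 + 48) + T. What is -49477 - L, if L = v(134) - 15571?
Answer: -34135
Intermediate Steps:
v(T) = 95 + T
L = -15342 (L = (95 + 134) - 15571 = 229 - 15571 = -15342)
-49477 - L = -49477 - 1*(-15342) = -49477 + 15342 = -34135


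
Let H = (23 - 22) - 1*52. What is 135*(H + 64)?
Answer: 1755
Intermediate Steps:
H = -51 (H = 1 - 52 = -51)
135*(H + 64) = 135*(-51 + 64) = 135*13 = 1755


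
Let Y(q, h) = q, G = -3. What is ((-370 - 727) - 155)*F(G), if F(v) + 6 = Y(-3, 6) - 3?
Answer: 15024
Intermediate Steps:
F(v) = -12 (F(v) = -6 + (-3 - 3) = -6 - 6 = -12)
((-370 - 727) - 155)*F(G) = ((-370 - 727) - 155)*(-12) = (-1097 - 155)*(-12) = -1252*(-12) = 15024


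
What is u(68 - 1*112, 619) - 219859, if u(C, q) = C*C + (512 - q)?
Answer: -218030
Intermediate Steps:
u(C, q) = 512 + C**2 - q (u(C, q) = C**2 + (512 - q) = 512 + C**2 - q)
u(68 - 1*112, 619) - 219859 = (512 + (68 - 1*112)**2 - 1*619) - 219859 = (512 + (68 - 112)**2 - 619) - 219859 = (512 + (-44)**2 - 619) - 219859 = (512 + 1936 - 619) - 219859 = 1829 - 219859 = -218030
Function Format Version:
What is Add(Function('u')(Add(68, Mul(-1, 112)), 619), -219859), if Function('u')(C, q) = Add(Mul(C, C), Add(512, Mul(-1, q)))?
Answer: -218030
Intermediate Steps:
Function('u')(C, q) = Add(512, Pow(C, 2), Mul(-1, q)) (Function('u')(C, q) = Add(Pow(C, 2), Add(512, Mul(-1, q))) = Add(512, Pow(C, 2), Mul(-1, q)))
Add(Function('u')(Add(68, Mul(-1, 112)), 619), -219859) = Add(Add(512, Pow(Add(68, Mul(-1, 112)), 2), Mul(-1, 619)), -219859) = Add(Add(512, Pow(Add(68, -112), 2), -619), -219859) = Add(Add(512, Pow(-44, 2), -619), -219859) = Add(Add(512, 1936, -619), -219859) = Add(1829, -219859) = -218030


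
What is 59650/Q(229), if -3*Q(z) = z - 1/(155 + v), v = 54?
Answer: -3740055/4786 ≈ -781.46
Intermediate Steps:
Q(z) = 1/627 - z/3 (Q(z) = -(z - 1/(155 + 54))/3 = -(z - 1/209)/3 = -(-1/209 + z)/3 = 1/627 - z/3)
59650/Q(229) = 59650/(1/627 - ⅓*229) = 59650/(1/627 - 229/3) = 59650/(-47860/627) = 59650*(-627/47860) = -3740055/4786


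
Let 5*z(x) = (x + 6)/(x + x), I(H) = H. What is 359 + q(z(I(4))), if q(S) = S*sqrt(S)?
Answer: 2873/8 ≈ 359.13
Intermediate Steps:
z(x) = (6 + x)/(10*x) (z(x) = ((x + 6)/(x + x))/5 = ((6 + x)/((2*x)))/5 = ((6 + x)*(1/(2*x)))/5 = ((6 + x)/(2*x))/5 = (6 + x)/(10*x))
q(S) = S**(3/2)
359 + q(z(I(4))) = 359 + ((1/10)*(6 + 4)/4)**(3/2) = 359 + ((1/10)*(1/4)*10)**(3/2) = 359 + (1/4)**(3/2) = 359 + 1/8 = 2873/8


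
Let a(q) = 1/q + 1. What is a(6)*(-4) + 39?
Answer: 103/3 ≈ 34.333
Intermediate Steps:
a(q) = 1 + 1/q
a(6)*(-4) + 39 = ((1 + 6)/6)*(-4) + 39 = ((⅙)*7)*(-4) + 39 = (7/6)*(-4) + 39 = -14/3 + 39 = 103/3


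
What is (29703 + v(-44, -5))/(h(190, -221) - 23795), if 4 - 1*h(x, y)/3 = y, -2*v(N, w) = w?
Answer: -59411/46240 ≈ -1.2848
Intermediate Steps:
v(N, w) = -w/2
h(x, y) = 12 - 3*y
(29703 + v(-44, -5))/(h(190, -221) - 23795) = (29703 - ½*(-5))/((12 - 3*(-221)) - 23795) = (29703 + 5/2)/((12 + 663) - 23795) = 59411/(2*(675 - 23795)) = (59411/2)/(-23120) = (59411/2)*(-1/23120) = -59411/46240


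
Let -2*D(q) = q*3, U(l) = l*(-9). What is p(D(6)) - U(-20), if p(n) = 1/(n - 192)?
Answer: -36181/201 ≈ -180.00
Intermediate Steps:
U(l) = -9*l
D(q) = -3*q/2 (D(q) = -q*3/2 = -3*q/2)
p(n) = 1/(-192 + n)
p(D(6)) - U(-20) = 1/(-192 - 3/2*6) - (-9)*(-20) = 1/(-192 - 9) - 1*180 = 1/(-201) - 180 = -1/201 - 180 = -36181/201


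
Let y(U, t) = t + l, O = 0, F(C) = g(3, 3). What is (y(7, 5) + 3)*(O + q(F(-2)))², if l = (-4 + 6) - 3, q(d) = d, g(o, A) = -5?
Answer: 175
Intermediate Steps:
F(C) = -5
l = -1 (l = 2 - 3 = -1)
y(U, t) = -1 + t (y(U, t) = t - 1 = -1 + t)
(y(7, 5) + 3)*(O + q(F(-2)))² = ((-1 + 5) + 3)*(0 - 5)² = (4 + 3)*(-5)² = 7*25 = 175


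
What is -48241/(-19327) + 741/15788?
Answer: 775950215/305134676 ≈ 2.5430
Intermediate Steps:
-48241/(-19327) + 741/15788 = -48241*(-1/19327) + 741*(1/15788) = 48241/19327 + 741/15788 = 775950215/305134676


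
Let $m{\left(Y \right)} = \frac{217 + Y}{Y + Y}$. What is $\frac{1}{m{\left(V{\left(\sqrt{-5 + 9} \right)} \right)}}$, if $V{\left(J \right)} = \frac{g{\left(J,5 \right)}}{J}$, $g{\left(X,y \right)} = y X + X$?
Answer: $\frac{12}{223} \approx 0.053812$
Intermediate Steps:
$g{\left(X,y \right)} = X + X y$ ($g{\left(X,y \right)} = X y + X = X + X y$)
$V{\left(J \right)} = 6$ ($V{\left(J \right)} = \frac{J \left(1 + 5\right)}{J} = \frac{J 6}{J} = \frac{6 J}{J} = 6$)
$m{\left(Y \right)} = \frac{217 + Y}{2 Y}$
$\frac{1}{m{\left(V{\left(\sqrt{-5 + 9} \right)} \right)}} = \frac{1}{\frac{1}{2} \cdot \frac{1}{6} \left(217 + 6\right)} = \frac{1}{\frac{1}{2} \cdot \frac{1}{6} \cdot 223} = \frac{1}{\frac{223}{12}} = \frac{12}{223}$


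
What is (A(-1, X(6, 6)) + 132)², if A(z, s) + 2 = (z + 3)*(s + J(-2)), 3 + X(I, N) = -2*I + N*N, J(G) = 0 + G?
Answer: 28224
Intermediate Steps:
J(G) = G
X(I, N) = -3 + N² - 2*I (X(I, N) = -3 + (-2*I + N*N) = -3 + (-2*I + N²) = -3 + (N² - 2*I) = -3 + N² - 2*I)
A(z, s) = -2 + (-2 + s)*(3 + z) (A(z, s) = -2 + (z + 3)*(s - 2) = -2 + (3 + z)*(-2 + s) = -2 + (-2 + s)*(3 + z))
(A(-1, X(6, 6)) + 132)² = ((-8 - 2*(-1) + 3*(-3 + 6² - 2*6) + (-3 + 6² - 2*6)*(-1)) + 132)² = ((-8 + 2 + 3*(-3 + 36 - 12) + (-3 + 36 - 12)*(-1)) + 132)² = ((-8 + 2 + 3*21 + 21*(-1)) + 132)² = ((-8 + 2 + 63 - 21) + 132)² = (36 + 132)² = 168² = 28224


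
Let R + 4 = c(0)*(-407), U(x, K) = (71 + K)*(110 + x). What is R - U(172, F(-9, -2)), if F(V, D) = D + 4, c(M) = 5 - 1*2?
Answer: -21811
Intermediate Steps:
c(M) = 3 (c(M) = 5 - 2 = 3)
F(V, D) = 4 + D
R = -1225 (R = -4 + 3*(-407) = -4 - 1221 = -1225)
R - U(172, F(-9, -2)) = -1225 - (7810 + 71*172 + 110*(4 - 2) + (4 - 2)*172) = -1225 - (7810 + 12212 + 110*2 + 2*172) = -1225 - (7810 + 12212 + 220 + 344) = -1225 - 1*20586 = -1225 - 20586 = -21811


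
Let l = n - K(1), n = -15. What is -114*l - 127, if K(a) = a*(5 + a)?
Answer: 2267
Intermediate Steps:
l = -21 (l = -15 - (5 + 1) = -15 - 6 = -21)
-114*l - 127 = -114*(-21) - 127 = 2394 - 127 = 2267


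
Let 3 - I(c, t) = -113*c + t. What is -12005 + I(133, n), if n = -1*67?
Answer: 3094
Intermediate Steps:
n = -67
I(c, t) = 3 - t + 113*c (I(c, t) = 3 - (-113*c + t) = 3 - (t - 113*c) = 3 + (-t + 113*c) = 3 - t + 113*c)
-12005 + I(133, n) = -12005 + (3 - 1*(-67) + 113*133) = -12005 + (3 + 67 + 15029) = -12005 + 15099 = 3094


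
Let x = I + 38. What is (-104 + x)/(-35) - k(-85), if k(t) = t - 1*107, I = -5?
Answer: 6791/35 ≈ 194.03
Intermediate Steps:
k(t) = -107 + t (k(t) = t - 107 = -107 + t)
x = 33 (x = -5 + 38 = 33)
(-104 + x)/(-35) - k(-85) = (-104 + 33)/(-35) - (-107 - 85) = -71*(-1/35) - 1*(-192) = 71/35 + 192 = 6791/35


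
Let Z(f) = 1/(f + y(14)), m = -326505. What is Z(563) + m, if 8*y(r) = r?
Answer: -737574791/2259 ≈ -3.2651e+5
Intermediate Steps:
y(r) = r/8
Z(f) = 1/(7/4 + f) (Z(f) = 1/(f + (1/8)*14) = 1/(f + 7/4) = 1/(7/4 + f))
Z(563) + m = 4/(7 + 4*563) - 326505 = 4/(7 + 2252) - 326505 = 4/2259 - 326505 = -737574791/2259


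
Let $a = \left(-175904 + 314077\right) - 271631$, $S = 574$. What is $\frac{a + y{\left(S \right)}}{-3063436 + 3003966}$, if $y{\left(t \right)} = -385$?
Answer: $\frac{133843}{59470} \approx 2.2506$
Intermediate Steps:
$a = -133458$ ($a = 138173 - 271631 = -133458$)
$\frac{a + y{\left(S \right)}}{-3063436 + 3003966} = \frac{-133458 - 385}{-3063436 + 3003966} = - \frac{133843}{-59470} = \left(-133843\right) \left(- \frac{1}{59470}\right) = \frac{133843}{59470}$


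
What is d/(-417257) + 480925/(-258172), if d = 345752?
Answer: -289932808069/107724074204 ≈ -2.6914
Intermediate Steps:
d/(-417257) + 480925/(-258172) = 345752/(-417257) + 480925/(-258172) = 345752*(-1/417257) + 480925*(-1/258172) = -345752/417257 - 480925/258172 = -289932808069/107724074204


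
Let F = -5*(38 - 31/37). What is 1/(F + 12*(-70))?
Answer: -37/37955 ≈ -0.00097484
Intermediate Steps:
F = -6875/37 (F = -5*(38 - 31*1/37) = -5*(38 - 31/37) = -5*1375/37 = -6875/37 ≈ -185.81)
1/(F + 12*(-70)) = 1/(-6875/37 + 12*(-70)) = 1/(-6875/37 - 840) = 1/(-37955/37) = -37/37955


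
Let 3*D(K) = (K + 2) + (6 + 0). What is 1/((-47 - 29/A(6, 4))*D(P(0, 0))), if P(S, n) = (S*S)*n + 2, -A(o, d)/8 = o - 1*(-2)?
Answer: -32/4965 ≈ -0.0064451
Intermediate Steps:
A(o, d) = -16 - 8*o (A(o, d) = -8*(o - 1*(-2)) = -8*(o + 2) = -8*(2 + o) = -16 - 8*o)
P(S, n) = 2 + n*S² (P(S, n) = S²*n + 2 = n*S² + 2 = 2 + n*S²)
D(K) = 8/3 + K/3 (D(K) = ((K + 2) + (6 + 0))/3 = ((2 + K) + 6)/3 = (8 + K)/3 = 8/3 + K/3)
1/((-47 - 29/A(6, 4))*D(P(0, 0))) = 1/((-47 - 29/(-16 - 8*6))*(8/3 + (2 + 0*0²)/3)) = 1/((-47 - 29/(-16 - 48))*(8/3 + (2 + 0*0)/3)) = 1/((-47 - 29/(-64))*(8/3 + (2 + 0)/3)) = 1/((-47 - 29*(-1/64))*(8/3 + (⅓)*2)) = 1/((-47 + 29/64)*(8/3 + ⅔)) = 1/(-2979/64*10/3) = 1/(-4965/32) = -32/4965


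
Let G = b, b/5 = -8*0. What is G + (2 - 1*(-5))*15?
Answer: 105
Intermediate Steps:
b = 0 (b = 5*(-8*0) = 5*0 = 0)
G = 0
G + (2 - 1*(-5))*15 = 0 + (2 - 1*(-5))*15 = 0 + (2 + 5)*15 = 0 + 7*15 = 0 + 105 = 105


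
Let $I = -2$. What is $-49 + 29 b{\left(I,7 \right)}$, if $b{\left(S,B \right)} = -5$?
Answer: $-194$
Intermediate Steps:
$-49 + 29 b{\left(I,7 \right)} = -49 + 29 \left(-5\right) = -49 - 145 = -194$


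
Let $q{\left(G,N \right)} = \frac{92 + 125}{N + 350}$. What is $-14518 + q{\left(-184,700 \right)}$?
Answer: $- \frac{2177669}{150} \approx -14518.0$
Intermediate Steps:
$q{\left(G,N \right)} = \frac{217}{350 + N}$
$-14518 + q{\left(-184,700 \right)} = -14518 + \frac{217}{350 + 700} = -14518 + \frac{217}{1050} = -14518 + 217 \cdot \frac{1}{1050} = -14518 + \frac{31}{150} = - \frac{2177669}{150}$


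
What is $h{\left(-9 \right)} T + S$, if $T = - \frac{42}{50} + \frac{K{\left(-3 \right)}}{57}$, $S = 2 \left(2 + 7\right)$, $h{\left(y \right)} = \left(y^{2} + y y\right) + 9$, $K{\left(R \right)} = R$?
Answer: $- \frac{3366}{25} \approx -134.64$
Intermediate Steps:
$h{\left(y \right)} = 9 + 2 y^{2}$ ($h{\left(y \right)} = \left(y^{2} + y^{2}\right) + 9 = 2 y^{2} + 9 = 9 + 2 y^{2}$)
$S = 18$ ($S = 2 \cdot 9 = 18$)
$T = - \frac{424}{475}$ ($T = - \frac{42}{50} - \frac{3}{57} = \left(-42\right) \frac{1}{50} - \frac{1}{19} = - \frac{21}{25} - \frac{1}{19} = - \frac{424}{475} \approx -0.89263$)
$h{\left(-9 \right)} T + S = \left(9 + 2 \left(-9\right)^{2}\right) \left(- \frac{424}{475}\right) + 18 = \left(9 + 2 \cdot 81\right) \left(- \frac{424}{475}\right) + 18 = \left(9 + 162\right) \left(- \frac{424}{475}\right) + 18 = 171 \left(- \frac{424}{475}\right) + 18 = - \frac{3816}{25} + 18 = - \frac{3366}{25}$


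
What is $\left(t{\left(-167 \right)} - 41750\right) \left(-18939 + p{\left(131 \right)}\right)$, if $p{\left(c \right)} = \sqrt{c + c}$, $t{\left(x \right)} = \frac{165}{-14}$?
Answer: $\frac{11072970435}{14} - \frac{584665 \sqrt{262}}{14} \approx 7.9025 \cdot 10^{8}$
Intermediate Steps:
$t{\left(x \right)} = - \frac{165}{14}$ ($t{\left(x \right)} = 165 \left(- \frac{1}{14}\right) = - \frac{165}{14}$)
$p{\left(c \right)} = \sqrt{2} \sqrt{c}$ ($p{\left(c \right)} = \sqrt{2 c} = \sqrt{2} \sqrt{c}$)
$\left(t{\left(-167 \right)} - 41750\right) \left(-18939 + p{\left(131 \right)}\right) = \left(- \frac{165}{14} - 41750\right) \left(-18939 + \sqrt{2} \sqrt{131}\right) = - \frac{584665 \left(-18939 + \sqrt{262}\right)}{14} = \frac{11072970435}{14} - \frac{584665 \sqrt{262}}{14}$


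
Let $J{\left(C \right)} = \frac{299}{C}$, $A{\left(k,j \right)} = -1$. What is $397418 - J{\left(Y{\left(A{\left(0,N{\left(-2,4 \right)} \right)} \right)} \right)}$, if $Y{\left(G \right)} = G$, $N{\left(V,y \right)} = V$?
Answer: $397717$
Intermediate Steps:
$397418 - J{\left(Y{\left(A{\left(0,N{\left(-2,4 \right)} \right)} \right)} \right)} = 397418 - \frac{299}{-1} = 397418 - 299 \left(-1\right) = 397418 - -299 = 397418 + 299 = 397717$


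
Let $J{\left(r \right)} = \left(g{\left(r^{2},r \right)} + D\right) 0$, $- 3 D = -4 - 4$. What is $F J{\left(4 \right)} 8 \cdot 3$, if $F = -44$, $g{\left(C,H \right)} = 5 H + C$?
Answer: $0$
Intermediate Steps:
$g{\left(C,H \right)} = C + 5 H$
$D = \frac{8}{3}$ ($D = - \frac{-4 - 4}{3} = \left(- \frac{1}{3}\right) \left(-8\right) = \frac{8}{3} \approx 2.6667$)
$J{\left(r \right)} = 0$ ($J{\left(r \right)} = \left(\left(r^{2} + 5 r\right) + \frac{8}{3}\right) 0 = \left(\frac{8}{3} + r^{2} + 5 r\right) 0 = 0$)
$F J{\left(4 \right)} 8 \cdot 3 = - 44 \cdot 0 \cdot 8 \cdot 3 = \left(-44\right) 0 \cdot 3 = 0 \cdot 3 = 0$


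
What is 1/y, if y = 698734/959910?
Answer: 479955/349367 ≈ 1.3738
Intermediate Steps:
y = 349367/479955 (y = 698734*(1/959910) = 349367/479955 ≈ 0.72792)
1/y = 1/(349367/479955) = 479955/349367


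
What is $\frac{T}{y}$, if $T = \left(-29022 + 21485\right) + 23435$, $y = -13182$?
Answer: $- \frac{7949}{6591} \approx -1.206$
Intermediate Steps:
$T = 15898$ ($T = -7537 + 23435 = 15898$)
$\frac{T}{y} = \frac{15898}{-13182} = 15898 \left(- \frac{1}{13182}\right) = - \frac{7949}{6591}$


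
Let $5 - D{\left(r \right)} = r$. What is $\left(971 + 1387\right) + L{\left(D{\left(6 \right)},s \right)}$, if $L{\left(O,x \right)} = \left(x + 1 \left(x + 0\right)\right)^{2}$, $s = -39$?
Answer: $8442$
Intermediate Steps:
$D{\left(r \right)} = 5 - r$
$L{\left(O,x \right)} = 4 x^{2}$ ($L{\left(O,x \right)} = \left(x + 1 x\right)^{2} = \left(x + x\right)^{2} = \left(2 x\right)^{2} = 4 x^{2}$)
$\left(971 + 1387\right) + L{\left(D{\left(6 \right)},s \right)} = \left(971 + 1387\right) + 4 \left(-39\right)^{2} = 2358 + 4 \cdot 1521 = 2358 + 6084 = 8442$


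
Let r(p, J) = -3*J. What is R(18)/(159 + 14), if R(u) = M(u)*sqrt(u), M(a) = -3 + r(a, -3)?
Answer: 18*sqrt(2)/173 ≈ 0.14714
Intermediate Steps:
M(a) = 6 (M(a) = -3 - 3*(-3) = -3 + 9 = 6)
R(u) = 6*sqrt(u)
R(18)/(159 + 14) = (6*sqrt(18))/(159 + 14) = (6*(3*sqrt(2)))/173 = (18*sqrt(2))/173 = 18*sqrt(2)/173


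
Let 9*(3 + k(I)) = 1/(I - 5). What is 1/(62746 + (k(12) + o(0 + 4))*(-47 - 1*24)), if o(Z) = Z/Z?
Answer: 63/3961873 ≈ 1.5902e-5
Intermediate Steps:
o(Z) = 1
k(I) = -3 + 1/(9*(-5 + I)) (k(I) = -3 + 1/(9*(I - 5)) = -3 + 1/(9*(-5 + I)))
1/(62746 + (k(12) + o(0 + 4))*(-47 - 1*24)) = 1/(62746 + ((136 - 27*12)/(9*(-5 + 12)) + 1)*(-47 - 1*24)) = 1/(62746 + ((1/9)*(136 - 324)/7 + 1)*(-47 - 24)) = 1/(62746 + ((1/9)*(1/7)*(-188) + 1)*(-71)) = 1/(62746 + (-188/63 + 1)*(-71)) = 1/(62746 - 125/63*(-71)) = 1/(62746 + 8875/63) = 1/(3961873/63) = 63/3961873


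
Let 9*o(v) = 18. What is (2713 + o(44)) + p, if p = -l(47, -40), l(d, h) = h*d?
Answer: 4595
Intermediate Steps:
l(d, h) = d*h
o(v) = 2 (o(v) = (⅑)*18 = 2)
p = 1880 (p = -47*(-40) = -1*(-1880) = 1880)
(2713 + o(44)) + p = (2713 + 2) + 1880 = 2715 + 1880 = 4595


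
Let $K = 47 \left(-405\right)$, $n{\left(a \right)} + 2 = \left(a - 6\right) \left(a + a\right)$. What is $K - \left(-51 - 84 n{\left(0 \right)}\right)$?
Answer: $-19152$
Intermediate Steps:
$n{\left(a \right)} = -2 + 2 a \left(-6 + a\right)$ ($n{\left(a \right)} = -2 + \left(a - 6\right) \left(a + a\right) = -2 + \left(-6 + a\right) 2 a = -2 + 2 a \left(-6 + a\right)$)
$K = -19035$
$K - \left(-51 - 84 n{\left(0 \right)}\right) = -19035 - \left(-51 - 84 \left(-2 - 0 + 2 \cdot 0^{2}\right)\right) = -19035 - \left(-51 - 84 \left(-2 + 0 + 2 \cdot 0\right)\right) = -19035 - \left(-51 - 84 \left(-2 + 0 + 0\right)\right) = -19035 - \left(-51 - -168\right) = -19035 - \left(-51 + 168\right) = -19035 - 117 = -19152$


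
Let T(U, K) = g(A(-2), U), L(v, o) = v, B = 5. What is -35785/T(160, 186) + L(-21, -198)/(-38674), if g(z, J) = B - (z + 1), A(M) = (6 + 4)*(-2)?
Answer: -691974293/464088 ≈ -1491.0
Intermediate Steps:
A(M) = -20 (A(M) = 10*(-2) = -20)
g(z, J) = 4 - z (g(z, J) = 5 - (z + 1) = 5 - (1 + z) = 5 + (-1 - z) = 4 - z)
T(U, K) = 24 (T(U, K) = 4 - 1*(-20) = 4 + 20 = 24)
-35785/T(160, 186) + L(-21, -198)/(-38674) = -35785/24 - 21/(-38674) = -35785*1/24 - 21*(-1/38674) = -35785/24 + 21/38674 = -691974293/464088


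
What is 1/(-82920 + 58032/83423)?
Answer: -83423/6917377128 ≈ -1.2060e-5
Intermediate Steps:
1/(-82920 + 58032/83423) = 1/(-6917377128/83423) = -83423/6917377128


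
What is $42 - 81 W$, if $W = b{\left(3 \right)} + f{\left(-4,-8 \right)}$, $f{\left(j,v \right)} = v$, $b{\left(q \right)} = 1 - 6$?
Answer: $1095$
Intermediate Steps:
$b{\left(q \right)} = -5$ ($b{\left(q \right)} = 1 - 6 = -5$)
$W = -13$ ($W = -5 - 8 = -13$)
$42 - 81 W = 42 - -1053 = 42 + 1053 = 1095$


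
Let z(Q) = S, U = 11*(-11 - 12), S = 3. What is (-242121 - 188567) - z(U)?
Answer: -430691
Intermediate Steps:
U = -253 (U = 11*(-23) = -253)
z(Q) = 3
(-242121 - 188567) - z(U) = (-242121 - 188567) - 1*3 = -430688 - 3 = -430691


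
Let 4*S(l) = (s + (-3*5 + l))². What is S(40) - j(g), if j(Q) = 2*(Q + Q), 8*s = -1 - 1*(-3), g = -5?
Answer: 11481/64 ≈ 179.39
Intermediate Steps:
s = ¼ (s = (-1 - 1*(-3))/8 = (-1 + 3)/8 = (⅛)*2 = ¼ ≈ 0.25000)
j(Q) = 4*Q (j(Q) = 2*(2*Q) = 4*Q)
S(l) = (-59/4 + l)²/4 (S(l) = (¼ + (-3*5 + l))²/4 = (¼ + (-15 + l))²/4 = (-59/4 + l)²/4)
S(40) - j(g) = (-59 + 4*40)²/64 - 4*(-5) = (-59 + 160)²/64 - 1*(-20) = (1/64)*101² + 20 = (1/64)*10201 + 20 = 10201/64 + 20 = 11481/64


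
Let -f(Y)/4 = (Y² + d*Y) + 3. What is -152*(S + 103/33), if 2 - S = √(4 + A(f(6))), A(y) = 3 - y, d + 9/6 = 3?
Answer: -25688/33 + 152*√199 ≈ 1365.8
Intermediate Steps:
d = 3/2 (d = -3/2 + 3 = 3/2 ≈ 1.5000)
f(Y) = -12 - 6*Y - 4*Y² (f(Y) = -4*((Y² + 3*Y/2) + 3) = -4*(3 + Y² + 3*Y/2) = -12 - 6*Y - 4*Y²)
S = 2 - √199 (S = 2 - √(4 + (3 - (-12 - 6*6 - 4*6²))) = 2 - √(4 + (3 - (-12 - 36 - 4*36))) = 2 - √(4 + (3 - (-12 - 36 - 144))) = 2 - √(4 + (3 - 1*(-192))) = 2 - √(4 + (3 + 192)) = 2 - √(4 + 195) = 2 - √199 ≈ -12.107)
-152*(S + 103/33) = -152*((2 - √199) + 103/33) = -152*(169/33 - √199) = -25688/33 + 152*√199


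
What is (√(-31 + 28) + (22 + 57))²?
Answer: (79 + I*√3)² ≈ 6238.0 + 273.66*I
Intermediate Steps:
(√(-31 + 28) + (22 + 57))² = (√(-3) + 79)² = (I*√3 + 79)² = (79 + I*√3)²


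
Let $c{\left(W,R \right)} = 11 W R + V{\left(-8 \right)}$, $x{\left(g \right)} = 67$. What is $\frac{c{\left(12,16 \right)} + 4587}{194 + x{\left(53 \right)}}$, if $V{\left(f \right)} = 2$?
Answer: $\frac{6701}{261} \approx 25.674$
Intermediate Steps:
$c{\left(W,R \right)} = 2 + 11 R W$ ($c{\left(W,R \right)} = 11 W R + 2 = 11 R W + 2 = 2 + 11 R W$)
$\frac{c{\left(12,16 \right)} + 4587}{194 + x{\left(53 \right)}} = \frac{\left(2 + 11 \cdot 16 \cdot 12\right) + 4587}{194 + 67} = \frac{\left(2 + 2112\right) + 4587}{261} = \left(2114 + 4587\right) \frac{1}{261} = 6701 \cdot \frac{1}{261} = \frac{6701}{261}$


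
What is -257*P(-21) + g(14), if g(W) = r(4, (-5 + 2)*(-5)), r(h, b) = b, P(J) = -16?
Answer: 4127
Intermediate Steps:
g(W) = 15 (g(W) = (-5 + 2)*(-5) = -3*(-5) = 15)
-257*P(-21) + g(14) = -257*(-16) + 15 = 4112 + 15 = 4127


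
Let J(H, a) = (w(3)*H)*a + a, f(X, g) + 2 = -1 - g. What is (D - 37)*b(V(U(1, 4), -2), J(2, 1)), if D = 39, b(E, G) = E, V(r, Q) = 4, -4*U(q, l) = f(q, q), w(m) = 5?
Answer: 8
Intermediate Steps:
f(X, g) = -3 - g (f(X, g) = -2 + (-1 - g) = -3 - g)
U(q, l) = ¾ + q/4 (U(q, l) = -(-3 - q)/4 = ¾ + q/4)
J(H, a) = a + 5*H*a (J(H, a) = (5*H)*a + a = 5*H*a + a = a + 5*H*a)
(D - 37)*b(V(U(1, 4), -2), J(2, 1)) = (39 - 37)*4 = 2*4 = 8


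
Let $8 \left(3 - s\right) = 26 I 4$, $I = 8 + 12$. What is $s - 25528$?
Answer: $-25785$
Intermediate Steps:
$I = 20$
$s = -257$ ($s = 3 - \frac{26 \cdot 20 \cdot 4}{8} = 3 - \frac{520 \cdot 4}{8} = 3 - 260 = -257$)
$s - 25528 = -257 - 25528 = -25785$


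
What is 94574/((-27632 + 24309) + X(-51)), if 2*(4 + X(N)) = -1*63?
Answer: -189148/6717 ≈ -28.160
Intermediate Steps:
X(N) = -71/2 (X(N) = -4 + (-1*63)/2 = -4 + (½)*(-63) = -4 - 63/2 = -71/2)
94574/((-27632 + 24309) + X(-51)) = 94574/((-27632 + 24309) - 71/2) = 94574/(-3323 - 71/2) = 94574/(-6717/2) = 94574*(-2/6717) = -189148/6717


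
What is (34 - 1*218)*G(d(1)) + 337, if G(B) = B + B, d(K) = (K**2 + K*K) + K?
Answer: -767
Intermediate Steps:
d(K) = K + 2*K**2 (d(K) = (K**2 + K**2) + K = 2*K**2 + K = K + 2*K**2)
G(B) = 2*B
(34 - 1*218)*G(d(1)) + 337 = (34 - 1*218)*(2*(1*(1 + 2*1))) + 337 = (34 - 218)*(2*(1*(1 + 2))) + 337 = -368*1*3 + 337 = -368*3 + 337 = -184*6 + 337 = -1104 + 337 = -767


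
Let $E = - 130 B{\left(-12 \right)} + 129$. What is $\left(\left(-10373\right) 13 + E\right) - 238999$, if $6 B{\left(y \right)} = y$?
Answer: $-373459$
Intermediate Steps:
$B{\left(y \right)} = \frac{y}{6}$
$E = 389$ ($E = - 130 \cdot \frac{1}{6} \left(-12\right) + 129 = \left(-130\right) \left(-2\right) + 129 = 260 + 129 = 389$)
$\left(\left(-10373\right) 13 + E\right) - 238999 = \left(\left(-10373\right) 13 + 389\right) - 238999 = \left(-134849 + 389\right) - 238999 = -134460 - 238999 = -373459$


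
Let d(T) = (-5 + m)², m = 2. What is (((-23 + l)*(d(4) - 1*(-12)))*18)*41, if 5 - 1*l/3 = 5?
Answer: -356454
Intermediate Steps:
l = 0 (l = 15 - 3*5 = 15 - 15 = 0)
d(T) = 9 (d(T) = (-5 + 2)² = (-3)² = 9)
(((-23 + l)*(d(4) - 1*(-12)))*18)*41 = (((-23 + 0)*(9 - 1*(-12)))*18)*41 = (-23*(9 + 12)*18)*41 = (-23*21*18)*41 = -483*18*41 = -8694*41 = -356454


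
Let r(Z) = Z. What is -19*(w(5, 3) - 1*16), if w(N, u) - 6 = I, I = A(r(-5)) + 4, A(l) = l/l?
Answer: 95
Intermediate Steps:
A(l) = 1
I = 5 (I = 1 + 4 = 5)
w(N, u) = 11 (w(N, u) = 6 + 5 = 11)
-19*(w(5, 3) - 1*16) = -19*(11 - 1*16) = -19*(11 - 16) = -19*(-5) = 95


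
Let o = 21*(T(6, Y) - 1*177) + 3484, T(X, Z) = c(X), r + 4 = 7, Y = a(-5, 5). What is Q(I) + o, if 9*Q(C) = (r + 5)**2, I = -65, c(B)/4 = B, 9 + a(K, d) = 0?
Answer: 2503/9 ≈ 278.11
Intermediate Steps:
a(K, d) = -9 (a(K, d) = -9 + 0 = -9)
Y = -9
r = 3 (r = -4 + 7 = 3)
c(B) = 4*B
T(X, Z) = 4*X
Q(C) = 64/9 (Q(C) = (3 + 5)**2/9 = (1/9)*8**2 = (1/9)*64 = 64/9)
o = 271 (o = 21*(4*6 - 1*177) + 3484 = 21*(24 - 177) + 3484 = 21*(-153) + 3484 = -3213 + 3484 = 271)
Q(I) + o = 64/9 + 271 = 2503/9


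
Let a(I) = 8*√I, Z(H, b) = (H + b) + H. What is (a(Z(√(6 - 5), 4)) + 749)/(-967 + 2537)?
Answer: 749/1570 + 4*√6/785 ≈ 0.48955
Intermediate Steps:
Z(H, b) = b + 2*H
(a(Z(√(6 - 5), 4)) + 749)/(-967 + 2537) = (8*√(4 + 2*√(6 - 5)) + 749)/(-967 + 2537) = (8*√(4 + 2*√1) + 749)/1570 = (8*√(4 + 2*1) + 749)*(1/1570) = (8*√(4 + 2) + 749)*(1/1570) = (8*√6 + 749)*(1/1570) = (749 + 8*√6)*(1/1570) = 749/1570 + 4*√6/785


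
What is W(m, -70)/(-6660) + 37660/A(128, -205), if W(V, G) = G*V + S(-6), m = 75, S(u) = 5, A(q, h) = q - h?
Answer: 50563/444 ≈ 113.88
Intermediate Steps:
W(V, G) = 5 + G*V (W(V, G) = G*V + 5 = 5 + G*V)
W(m, -70)/(-6660) + 37660/A(128, -205) = (5 - 70*75)/(-6660) + 37660/(128 - 1*(-205)) = (5 - 5250)*(-1/6660) + 37660/(128 + 205) = -5245*(-1/6660) + 37660/333 = 1049/1332 + 37660*(1/333) = 1049/1332 + 37660/333 = 50563/444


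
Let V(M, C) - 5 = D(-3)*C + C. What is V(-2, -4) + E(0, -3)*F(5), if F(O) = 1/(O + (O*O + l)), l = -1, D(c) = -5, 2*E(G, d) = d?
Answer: 1215/58 ≈ 20.948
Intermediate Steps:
E(G, d) = d/2
V(M, C) = 5 - 4*C (V(M, C) = 5 + (-5*C + C) = 5 - 4*C)
F(O) = 1/(-1 + O + O²) (F(O) = 1/(O + (O*O - 1)) = 1/(O + (O² - 1)) = 1/(O + (-1 + O²)) = 1/(-1 + O + O²))
V(-2, -4) + E(0, -3)*F(5) = (5 - 4*(-4)) + ((½)*(-3))/(-1 + 5 + 5²) = (5 + 16) - 3/(2*(-1 + 5 + 25)) = 21 - 3/2/29 = 21 - 3/2*1/29 = 21 - 3/58 = 1215/58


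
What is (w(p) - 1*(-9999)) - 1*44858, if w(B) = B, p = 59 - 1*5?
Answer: -34805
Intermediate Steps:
p = 54 (p = 59 - 5 = 54)
(w(p) - 1*(-9999)) - 1*44858 = (54 - 1*(-9999)) - 1*44858 = (54 + 9999) - 44858 = 10053 - 44858 = -34805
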